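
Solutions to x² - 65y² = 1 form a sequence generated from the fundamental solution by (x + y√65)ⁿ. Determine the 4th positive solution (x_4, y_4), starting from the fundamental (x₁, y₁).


Step 1: Find the fundamental solution (x₁, y₁) of x² - 65y² = 1.
  Expand √65 as a continued fraction. a₀ = ⌊√65⌋ = 8; iterate m_{k+1} = d_k·a_k − m_k, d_{k+1} = (65 − m_{k+1}²)/d_k, a_{k+1} = ⌊(a₀ + m_{k+1})/d_{k+1}⌋ (starting m₀ = 0, d₀ = 1), with convergents p_k = a_k·p_{k-1} + p_{k-2}, q_k = a_k·q_{k-1} + q_{k-2} (p₋₁ = 1, q₋₁ = 0):
  k = 0: a₀ = 8; p₀/q₀ = 8/1; p₀² − 65·q₀² = 64 − 65 = -1.
  k = 1: m = 8, d = 1, a = ⌊(8 + 8)/1⌋ = 16; p/q = (16·8 + 1)/(16·1 + 0) = 129/16; p² − 65·q² = 16641 − 16640 = 1.
  The first convergent with p² − 65·q² = 1 gives the fundamental solution (x₁, y₁) = (129, 16).
Step 2: Apply the recurrence (x_{n+1}, y_{n+1}) = (x₁x_n + 65y₁y_n, x₁y_n + y₁x_n) repeatedly.
  From (x_1, y_1) = (129, 16): x_2 = 129·129 + 65·16·16 = 33281; y_2 = 129·16 + 16·129 = 4128.
  From (x_2, y_2) = (33281, 4128): x_3 = 129·33281 + 65·16·4128 = 8586369; y_3 = 129·4128 + 16·33281 = 1065008.
  From (x_3, y_3) = (8586369, 1065008): x_4 = 129·8586369 + 65·16·1065008 = 2215249921; y_4 = 129·1065008 + 16·8586369 = 274767936.
Step 3: Verify x_4² - 65·y_4² = 4907332212490506241 - 4907332212490506240 = 1 (should be 1). ✓

(x_1, y_1) = (129, 16); (x_4, y_4) = (2215249921, 274767936).


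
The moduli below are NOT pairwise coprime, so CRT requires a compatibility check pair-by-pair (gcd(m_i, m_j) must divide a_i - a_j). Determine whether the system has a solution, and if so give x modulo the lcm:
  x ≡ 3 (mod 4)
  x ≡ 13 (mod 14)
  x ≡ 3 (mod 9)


Moduli 4, 14, 9 are not pairwise coprime, so CRT works modulo lcm(m_i) when all pairwise compatibility conditions hold.
Pairwise compatibility: gcd(m_i, m_j) must divide a_i - a_j for every pair.
Merge one congruence at a time:
  Start: x ≡ 3 (mod 4).
  Combine with x ≡ 13 (mod 14): gcd(4, 14) = 2; 13 - 3 = 10, which IS divisible by 2, so compatible.
    Write x = 3 + 4·t and substitute into x ≡ 13 (mod 14): 4·t ≡ 13 − 3 = 10 (mod 14).
    Divide the congruence (and modulus) by g = 2: 2·t ≡ 5 (mod 7).
    The inverse of 2 mod 7 is 4 (since 2·4 = 8 = 1·7 + 1), so t ≡ 4·5 = 20 ≡ 6 (mod 7).
    Then x = 3 + 4·6 = 27, valid modulo lcm(4, 14) = 28: x ≡ 27 (mod 28).
  Combine with x ≡ 3 (mod 9): gcd(28, 9) = 1; 3 - 27 = -24, which IS divisible by 1, so compatible.
    Write x = 27 + 28·t and substitute into x ≡ 3 (mod 9): 28·t ≡ 3 − 27 = -24 (mod 9).
    Reduce coefficients mod 9: 1·t ≡ 3 (mod 9).
    So t ≡ 3 (mod 9).
    Then x = 27 + 28·3 = 111, valid modulo lcm(28, 9) = 252: x ≡ 111 (mod 252).
Verify: 111 mod 4 = 3, 111 mod 14 = 13, 111 mod 9 = 3.

x ≡ 111 (mod 252).


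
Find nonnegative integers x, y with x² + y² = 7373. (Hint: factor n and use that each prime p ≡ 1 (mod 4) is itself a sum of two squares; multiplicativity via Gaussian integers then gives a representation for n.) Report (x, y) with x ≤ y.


Step 1: Factor n = 7373 = 73 · 101.
Step 2: Check the mod-4 condition on each prime factor: 73 ≡ 1 (mod 4), exponent 1; 101 ≡ 1 (mod 4), exponent 1.
All primes ≡ 3 (mod 4) appear to even exponent (or don't appear), so by the two-squares theorem n IS expressible as a sum of two squares.
Step 3: Build a representation. Here n = 73 · 101 is a product of primes ≡ 1 (mod 4). Each prime p ≡ 1 (mod 4) is itself a sum of two squares; find a² by testing p − a² for a perfect square:
  73: 73 − 1² = 72, 73 − 2² = 69, 73 − 3² = 64 = 8² ⇒ 73 = 3² + 8².
  101: 101 − 1² = 100 = 10² ⇒ 101 = 1² + 10².
  Combine using the Brahmagupta–Fibonacci identity (a² + b²)(c² + d²) = (ac − bd)² + (ad + bc)² = (ac + bd)² + (ad − bc)²:
  73 · 101 = 7373: from (3² + 8²)(1² + 10²), take (3·1 − 8·10, 3·10 + 8·1) = (3 − 80, 30 + 8) = (-77, 38); dropping signs (only squares matter) gives (77, 38); check 77² + 38² = 5929 + 1444 = 7373 ✓.
Step 4: Order so x ≤ y and verify: 38² + 77² = 1444 + 5929 = 7373 = n. ✓

n = 7373 = 38² + 77² (one valid representation with x ≤ y).


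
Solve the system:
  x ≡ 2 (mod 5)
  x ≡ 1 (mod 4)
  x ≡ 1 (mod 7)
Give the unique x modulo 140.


Moduli 5, 4, 7 are pairwise coprime; by CRT there is a unique solution modulo M = 5 · 4 · 7 = 140.
Solve pairwise, accumulating the modulus:
  Start with x ≡ 2 (mod 5).
  Combine with x ≡ 1 (mod 4): since gcd(5, 4) = 1, we get a unique residue mod 20.
    Write x = 2 + 5·t and substitute into x ≡ 1 (mod 4): 5·t ≡ 1 − 2 = -1 (mod 4).
    Reduce coefficients mod 4: 1·t ≡ 3 (mod 4).
    So t ≡ 3 (mod 4).
    Then x = 2 + 5·3 = 17, valid modulo lcm(5, 4) = 20: x ≡ 17 (mod 20).
  Combine with x ≡ 1 (mod 7): since gcd(20, 7) = 1, we get a unique residue mod 140.
    Write x = 17 + 20·t and substitute into x ≡ 1 (mod 7): 20·t ≡ 1 − 17 = -16 (mod 7).
    Reduce coefficients mod 7: 6·t ≡ 5 (mod 7).
    The inverse of 6 mod 7 is 6 (since 6·6 = 36 = 5·7 + 1), so t ≡ 6·5 = 30 ≡ 2 (mod 7).
    Then x = 17 + 20·2 = 57, valid modulo lcm(20, 7) = 140: x ≡ 57 (mod 140).
Verify: 57 mod 5 = 2 ✓, 57 mod 4 = 1 ✓, 57 mod 7 = 1 ✓.

x ≡ 57 (mod 140).


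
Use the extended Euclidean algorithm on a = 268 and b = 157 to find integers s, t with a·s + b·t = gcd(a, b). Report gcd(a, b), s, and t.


Euclidean algorithm on (268, 157) — divide until remainder is 0:
  268 = 1 · 157 + 111
  157 = 1 · 111 + 46
  111 = 2 · 46 + 19
  46 = 2 · 19 + 8
  19 = 2 · 8 + 3
  8 = 2 · 3 + 2
  3 = 1 · 2 + 1
  2 = 2 · 1 + 0
gcd(268, 157) = 1.
Track Bezout coefficients alongside the remainders: start with r₀ = 268 = a·1 + b·0 (s = 1, t = 0) and r₁ = 157 = a·0 + b·1 (s = 0, t = 1); each new remainder r_{k+1} = r_{k-1} − q_k·r_k inherits s_{k+1} = s_{k-1} − q_k·s_k, t_{k+1} = t_{k-1} − q_k·t_k, so r_k = a·s_k + b·t_k at every step:
  q = 1: r = 111, s = 1 − 1·0 = 1, t = 0 − 1·1 = -1  (check: 268·1 + 157·(-1) = 111)
  q = 1: r = 46, s = 0 − 1·1 = -1, t = 1 − 1·(-1) = 2  (check: 268·(-1) + 157·2 = 46)
  q = 2: r = 19, s = 1 − 2·(-1) = 3, t = -1 − 2·2 = -5  (check: 268·3 + 157·(-5) = 19)
  q = 2: r = 8, s = -1 − 2·3 = -7, t = 2 − 2·(-5) = 12  (check: 268·(-7) + 157·12 = 8)
  q = 2: r = 3, s = 3 − 2·(-7) = 17, t = -5 − 2·12 = -29  (check: 268·17 + 157·(-29) = 3)
  q = 2: r = 2, s = -7 − 2·17 = -41, t = 12 − 2·(-29) = 70  (check: 268·(-41) + 157·70 = 2)
  q = 1: r = 1, s = 17 − 1·(-41) = 58, t = -29 − 1·70 = -99  (check: 268·58 + 157·(-99) = 1)
The row with r = 1 (the gcd) gives the Bezout coefficients s = 58, t = -99.
Result: 268 · (58) + 157 · (-99) = 1.

gcd(268, 157) = 1; s = 58, t = -99 (check: 268·58 + 157·(-99) = 1).


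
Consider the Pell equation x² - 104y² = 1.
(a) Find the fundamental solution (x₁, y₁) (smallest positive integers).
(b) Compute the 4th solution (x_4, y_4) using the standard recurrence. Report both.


Step 1: Find the fundamental solution (x₁, y₁) of x² - 104y² = 1.
  Expand √104 as a continued fraction. a₀ = ⌊√104⌋ = 10; iterate m_{k+1} = d_k·a_k − m_k, d_{k+1} = (104 − m_{k+1}²)/d_k, a_{k+1} = ⌊(a₀ + m_{k+1})/d_{k+1}⌋ (starting m₀ = 0, d₀ = 1), with convergents p_k = a_k·p_{k-1} + p_{k-2}, q_k = a_k·q_{k-1} + q_{k-2} (p₋₁ = 1, q₋₁ = 0):
  k = 0: a₀ = 10; p₀/q₀ = 10/1; p₀² − 104·q₀² = 100 − 104 = -4.
  k = 1: m = 10, d = 4, a = ⌊(10 + 10)/4⌋ = 5; p/q = (5·10 + 1)/(5·1 + 0) = 51/5; p² − 104·q² = 2601 − 2600 = 1.
  The first convergent with p² − 104·q² = 1 gives the fundamental solution (x₁, y₁) = (51, 5).
Step 2: Apply the recurrence (x_{n+1}, y_{n+1}) = (x₁x_n + 104y₁y_n, x₁y_n + y₁x_n) repeatedly.
  From (x_1, y_1) = (51, 5): x_2 = 51·51 + 104·5·5 = 5201; y_2 = 51·5 + 5·51 = 510.
  From (x_2, y_2) = (5201, 510): x_3 = 51·5201 + 104·5·510 = 530451; y_3 = 51·510 + 5·5201 = 52015.
  From (x_3, y_3) = (530451, 52015): x_4 = 51·530451 + 104·5·52015 = 54100801; y_4 = 51·52015 + 5·530451 = 5305020.
Step 3: Verify x_4² - 104·y_4² = 2926896668841601 - 2926896668841600 = 1 (should be 1). ✓

(x_1, y_1) = (51, 5); (x_4, y_4) = (54100801, 5305020).


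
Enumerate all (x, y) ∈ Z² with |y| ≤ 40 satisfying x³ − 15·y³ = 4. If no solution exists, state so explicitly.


The equation is x³ - 15y³ = 4. For fixed y, x³ = 15·y³ + 4, so a solution requires the RHS to be a perfect cube.
Strategy: iterate y from -40 to 40, compute RHS = 15·y³ + 4, and check whether it is a (positive or negative) perfect cube.
Check small values of y:
  y = 0: RHS = 4 is not a perfect cube.
  y = 1: RHS = 19 is not a perfect cube.
  y = -1: RHS = -11 is not a perfect cube.
  y = 2: RHS = 124 is not a perfect cube.
  y = -2: RHS = -116 is not a perfect cube.
  y = 3: RHS = 409 is not a perfect cube.
  y = -3: RHS = -401 is not a perfect cube.
Continuing the search up to |y| = 40 finds no solutions either.
No (x, y) in the scanned range satisfies the equation.

No integer solutions with |y| ≤ 40.


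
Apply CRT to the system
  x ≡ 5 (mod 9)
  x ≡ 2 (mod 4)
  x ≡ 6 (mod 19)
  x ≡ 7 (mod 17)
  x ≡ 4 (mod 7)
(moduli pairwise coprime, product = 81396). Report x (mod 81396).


Product of moduli M = 9 · 4 · 19 · 17 · 7 = 81396.
Merge one congruence at a time:
  Start: x ≡ 5 (mod 9).
  Combine with x ≡ 2 (mod 4); new modulus lcm = 36.
    Write x = 5 + 9·t and substitute into x ≡ 2 (mod 4): 9·t ≡ 2 − 5 = -3 (mod 4).
    Reduce coefficients mod 4: 1·t ≡ 1 (mod 4).
    So t ≡ 1 (mod 4).
    Then x = 5 + 9·1 = 14, valid modulo lcm(9, 4) = 36: x ≡ 14 (mod 36).
  Combine with x ≡ 6 (mod 19); new modulus lcm = 684.
    Write x = 14 + 36·t and substitute into x ≡ 6 (mod 19): 36·t ≡ 6 − 14 = -8 (mod 19).
    Reduce coefficients mod 19: 17·t ≡ 11 (mod 19).
    The inverse of 17 mod 19 is 9 (since 17·9 = 153 = 8·19 + 1), so t ≡ 9·11 = 99 ≡ 4 (mod 19).
    Then x = 14 + 36·4 = 158, valid modulo lcm(36, 19) = 684: x ≡ 158 (mod 684).
  Combine with x ≡ 7 (mod 17); new modulus lcm = 11628.
    Write x = 158 + 684·t and substitute into x ≡ 7 (mod 17): 684·t ≡ 7 − 158 = -151 (mod 17).
    Reduce coefficients mod 17: 4·t ≡ 2 (mod 17).
    The inverse of 4 mod 17 is 13 (since 4·13 = 52 = 3·17 + 1), so t ≡ 13·2 = 26 ≡ 9 (mod 17).
    Then x = 158 + 684·9 = 6314, valid modulo lcm(684, 17) = 11628: x ≡ 6314 (mod 11628).
  Combine with x ≡ 4 (mod 7); new modulus lcm = 81396.
    Write x = 6314 + 11628·t and substitute into x ≡ 4 (mod 7): 11628·t ≡ 4 − 6314 = -6310 (mod 7).
    Reduce coefficients mod 7: 1·t ≡ 4 (mod 7).
    So t ≡ 4 (mod 7).
    Then x = 6314 + 11628·4 = 52826, valid modulo lcm(11628, 7) = 81396: x ≡ 52826 (mod 81396).
Verify against each original: 52826 mod 9 = 5, 52826 mod 4 = 2, 52826 mod 19 = 6, 52826 mod 17 = 7, 52826 mod 7 = 4.

x ≡ 52826 (mod 81396).


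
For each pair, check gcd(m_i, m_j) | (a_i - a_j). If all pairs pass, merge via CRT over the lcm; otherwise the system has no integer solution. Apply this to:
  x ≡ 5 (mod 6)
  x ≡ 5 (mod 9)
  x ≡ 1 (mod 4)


Moduli 6, 9, 4 are not pairwise coprime, so CRT works modulo lcm(m_i) when all pairwise compatibility conditions hold.
Pairwise compatibility: gcd(m_i, m_j) must divide a_i - a_j for every pair.
Merge one congruence at a time:
  Start: x ≡ 5 (mod 6).
  Combine with x ≡ 5 (mod 9): gcd(6, 9) = 3; 5 - 5 = 0, which IS divisible by 3, so compatible.
    Write x = 5 + 6·t and substitute into x ≡ 5 (mod 9): 6·t ≡ 5 − 5 = 0 (mod 9).
    Divide the congruence (and modulus) by g = 3: 2·t ≡ 0 (mod 3).
    The inverse of 2 mod 3 is 2 (since 2·2 = 4 = 1·3 + 1), so t ≡ 2·0 = 0 ≡ 0 (mod 3).
    Then x = 5 + 6·0 = 5, valid modulo lcm(6, 9) = 18: x ≡ 5 (mod 18).
  Combine with x ≡ 1 (mod 4): gcd(18, 4) = 2; 1 - 5 = -4, which IS divisible by 2, so compatible.
    Write x = 5 + 18·t and substitute into x ≡ 1 (mod 4): 18·t ≡ 1 − 5 = -4 (mod 4).
    Divide the congruence (and modulus) by g = 2: 9·t ≡ -2 (mod 2).
    Reduce coefficients mod 2: 1·t ≡ 0 (mod 2).
    So t ≡ 0 (mod 2).
    Then x = 5 + 18·0 = 5, valid modulo lcm(18, 4) = 36: x ≡ 5 (mod 36).
Verify: 5 mod 6 = 5, 5 mod 9 = 5, 5 mod 4 = 1.

x ≡ 5 (mod 36).


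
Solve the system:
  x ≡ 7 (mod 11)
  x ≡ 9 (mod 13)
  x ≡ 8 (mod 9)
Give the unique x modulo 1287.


Moduli 11, 13, 9 are pairwise coprime; by CRT there is a unique solution modulo M = 11 · 13 · 9 = 1287.
Solve pairwise, accumulating the modulus:
  Start with x ≡ 7 (mod 11).
  Combine with x ≡ 9 (mod 13): since gcd(11, 13) = 1, we get a unique residue mod 143.
    Write x = 7 + 11·t and substitute into x ≡ 9 (mod 13): 11·t ≡ 9 − 7 = 2 (mod 13).
    The inverse of 11 mod 13 is 6 (since 11·6 = 66 = 5·13 + 1), so t ≡ 6·2 = 12 ≡ 12 (mod 13).
    Then x = 7 + 11·12 = 139, valid modulo lcm(11, 13) = 143: x ≡ 139 (mod 143).
  Combine with x ≡ 8 (mod 9): since gcd(143, 9) = 1, we get a unique residue mod 1287.
    Write x = 139 + 143·t and substitute into x ≡ 8 (mod 9): 143·t ≡ 8 − 139 = -131 (mod 9).
    Reduce coefficients mod 9: 8·t ≡ 4 (mod 9).
    The inverse of 8 mod 9 is 8 (since 8·8 = 64 = 7·9 + 1), so t ≡ 8·4 = 32 ≡ 5 (mod 9).
    Then x = 139 + 143·5 = 854, valid modulo lcm(143, 9) = 1287: x ≡ 854 (mod 1287).
Verify: 854 mod 11 = 7 ✓, 854 mod 13 = 9 ✓, 854 mod 9 = 8 ✓.

x ≡ 854 (mod 1287).


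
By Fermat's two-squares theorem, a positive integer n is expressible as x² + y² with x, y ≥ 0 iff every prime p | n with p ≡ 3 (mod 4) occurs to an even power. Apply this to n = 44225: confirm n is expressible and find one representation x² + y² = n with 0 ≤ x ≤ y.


Step 1: Factor n = 44225 = 5^2 · 29 · 61.
Step 2: Check the mod-4 condition on each prime factor: 5 ≡ 1 (mod 4), exponent 2; 29 ≡ 1 (mod 4), exponent 1; 61 ≡ 1 (mod 4), exponent 1.
All primes ≡ 3 (mod 4) appear to even exponent (or don't appear), so by the two-squares theorem n IS expressible as a sum of two squares.
Step 3: Build a representation. Group n = k² · m with k = 5 and m = 29 · 61 = 1769 (a product of primes ≡ 1 (mod 4)); a representation of m scales to one of n via (k·x)² + (k·y)² = k²(x² + y²). Each prime p ≡ 1 (mod 4) is itself a sum of two squares; find a² by testing p − a² for a perfect square:
  29: 29 − 1² = 28, 29 − 2² = 25 = 5² ⇒ 29 = 2² + 5².
  61: 61 − 1² = 60, 61 − 2² = 57, 61 − 3² = 52, 61 − 4² = 45, 61 − 5² = 36 = 6² ⇒ 61 = 5² + 6².
  Combine using the Brahmagupta–Fibonacci identity (a² + b²)(c² + d²) = (ac − bd)² + (ad + bc)² = (ac + bd)² + (ad − bc)²:
  29 · 61 = 1769: from (2² + 5²)(5² + 6²), take (2·5 − 5·6, 2·6 + 5·5) = (10 − 30, 12 + 25) = (-20, 37); dropping signs (only squares matter) gives (20, 37); check 20² + 37² = 400 + 1369 = 1769 ✓.
  Scale by k = 5: (5·20, 5·37) = (100, 185).
Step 4: Order so x ≤ y and verify: 100² + 185² = 10000 + 34225 = 44225 = n. ✓

n = 44225 = 100² + 185² (one valid representation with x ≤ y).


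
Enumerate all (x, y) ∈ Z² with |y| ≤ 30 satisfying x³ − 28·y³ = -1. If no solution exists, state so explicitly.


The equation is x³ - 28y³ = -1. For fixed y, x³ = 28·y³ − 1, so a solution requires the RHS to be a perfect cube.
Strategy: iterate y from -30 to 30, compute RHS = 28·y³ − 1, and check whether it is a (positive or negative) perfect cube.
Check small values of y:
  y = 0: RHS = -1 = (-1)³ ⇒ x = -1 works.
  y = 1: RHS = 27 = (3)³ ⇒ x = 3 works.
  y = -1: RHS = -29 is not a perfect cube.
  y = 2: RHS = 223 is not a perfect cube.
  y = -2: RHS = -225 is not a perfect cube.
  y = 3: RHS = 755 is not a perfect cube.
  y = -3: RHS = -757 is not a perfect cube.
Continuing the search up to |y| = 30 finds no further solutions beyond those listed.
Collected solutions: (-1, 0), (3, 1).

Solutions (with |y| ≤ 30): (-1, 0), (3, 1).


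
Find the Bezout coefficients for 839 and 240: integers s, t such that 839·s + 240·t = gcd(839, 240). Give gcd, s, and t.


Euclidean algorithm on (839, 240) — divide until remainder is 0:
  839 = 3 · 240 + 119
  240 = 2 · 119 + 2
  119 = 59 · 2 + 1
  2 = 2 · 1 + 0
gcd(839, 240) = 1.
Track Bezout coefficients alongside the remainders: start with r₀ = 839 = a·1 + b·0 (s = 1, t = 0) and r₁ = 240 = a·0 + b·1 (s = 0, t = 1); each new remainder r_{k+1} = r_{k-1} − q_k·r_k inherits s_{k+1} = s_{k-1} − q_k·s_k, t_{k+1} = t_{k-1} − q_k·t_k, so r_k = a·s_k + b·t_k at every step:
  q = 3: r = 119, s = 1 − 3·0 = 1, t = 0 − 3·1 = -3  (check: 839·1 + 240·(-3) = 119)
  q = 2: r = 2, s = 0 − 2·1 = -2, t = 1 − 2·(-3) = 7  (check: 839·(-2) + 240·7 = 2)
  q = 59: r = 1, s = 1 − 59·(-2) = 119, t = -3 − 59·7 = -416  (check: 839·119 + 240·(-416) = 1)
The row with r = 1 (the gcd) gives the Bezout coefficients s = 119, t = -416.
Result: 839 · (119) + 240 · (-416) = 1.

gcd(839, 240) = 1; s = 119, t = -416 (check: 839·119 + 240·(-416) = 1).


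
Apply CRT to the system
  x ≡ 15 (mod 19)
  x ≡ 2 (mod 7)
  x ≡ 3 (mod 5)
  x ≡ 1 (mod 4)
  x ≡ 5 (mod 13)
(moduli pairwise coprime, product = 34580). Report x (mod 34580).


Product of moduli M = 19 · 7 · 5 · 4 · 13 = 34580.
Merge one congruence at a time:
  Start: x ≡ 15 (mod 19).
  Combine with x ≡ 2 (mod 7); new modulus lcm = 133.
    Write x = 15 + 19·t and substitute into x ≡ 2 (mod 7): 19·t ≡ 2 − 15 = -13 (mod 7).
    Reduce coefficients mod 7: 5·t ≡ 1 (mod 7).
    The inverse of 5 mod 7 is 3 (since 5·3 = 15 = 2·7 + 1), so t ≡ 3·1 = 3 ≡ 3 (mod 7).
    Then x = 15 + 19·3 = 72, valid modulo lcm(19, 7) = 133: x ≡ 72 (mod 133).
  Combine with x ≡ 3 (mod 5); new modulus lcm = 665.
    Write x = 72 + 133·t and substitute into x ≡ 3 (mod 5): 133·t ≡ 3 − 72 = -69 (mod 5).
    Reduce coefficients mod 5: 3·t ≡ 1 (mod 5).
    The inverse of 3 mod 5 is 2 (since 3·2 = 6 = 1·5 + 1), so t ≡ 2·1 = 2 ≡ 2 (mod 5).
    Then x = 72 + 133·2 = 338, valid modulo lcm(133, 5) = 665: x ≡ 338 (mod 665).
  Combine with x ≡ 1 (mod 4); new modulus lcm = 2660.
    Write x = 338 + 665·t and substitute into x ≡ 1 (mod 4): 665·t ≡ 1 − 338 = -337 (mod 4).
    Reduce coefficients mod 4: 1·t ≡ 3 (mod 4).
    So t ≡ 3 (mod 4).
    Then x = 338 + 665·3 = 2333, valid modulo lcm(665, 4) = 2660: x ≡ 2333 (mod 2660).
  Combine with x ≡ 5 (mod 13); new modulus lcm = 34580.
    Write x = 2333 + 2660·t and substitute into x ≡ 5 (mod 13): 2660·t ≡ 5 − 2333 = -2328 (mod 13).
    Reduce coefficients mod 13: 8·t ≡ 12 (mod 13).
    The inverse of 8 mod 13 is 5 (since 8·5 = 40 = 3·13 + 1), so t ≡ 5·12 = 60 ≡ 8 (mod 13).
    Then x = 2333 + 2660·8 = 23613, valid modulo lcm(2660, 13) = 34580: x ≡ 23613 (mod 34580).
Verify against each original: 23613 mod 19 = 15, 23613 mod 7 = 2, 23613 mod 5 = 3, 23613 mod 4 = 1, 23613 mod 13 = 5.

x ≡ 23613 (mod 34580).


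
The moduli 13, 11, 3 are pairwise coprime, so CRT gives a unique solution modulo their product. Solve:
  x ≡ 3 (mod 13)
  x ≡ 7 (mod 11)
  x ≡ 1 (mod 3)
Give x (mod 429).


Moduli 13, 11, 3 are pairwise coprime; by CRT there is a unique solution modulo M = 13 · 11 · 3 = 429.
Solve pairwise, accumulating the modulus:
  Start with x ≡ 3 (mod 13).
  Combine with x ≡ 7 (mod 11): since gcd(13, 11) = 1, we get a unique residue mod 143.
    Write x = 3 + 13·t and substitute into x ≡ 7 (mod 11): 13·t ≡ 7 − 3 = 4 (mod 11).
    Reduce coefficients mod 11: 2·t ≡ 4 (mod 11).
    The inverse of 2 mod 11 is 6 (since 2·6 = 12 = 1·11 + 1), so t ≡ 6·4 = 24 ≡ 2 (mod 11).
    Then x = 3 + 13·2 = 29, valid modulo lcm(13, 11) = 143: x ≡ 29 (mod 143).
  Combine with x ≡ 1 (mod 3): since gcd(143, 3) = 1, we get a unique residue mod 429.
    Write x = 29 + 143·t and substitute into x ≡ 1 (mod 3): 143·t ≡ 1 − 29 = -28 (mod 3).
    Reduce coefficients mod 3: 2·t ≡ 2 (mod 3).
    The inverse of 2 mod 3 is 2 (since 2·2 = 4 = 1·3 + 1), so t ≡ 2·2 = 4 ≡ 1 (mod 3).
    Then x = 29 + 143·1 = 172, valid modulo lcm(143, 3) = 429: x ≡ 172 (mod 429).
Verify: 172 mod 13 = 3 ✓, 172 mod 11 = 7 ✓, 172 mod 3 = 1 ✓.

x ≡ 172 (mod 429).


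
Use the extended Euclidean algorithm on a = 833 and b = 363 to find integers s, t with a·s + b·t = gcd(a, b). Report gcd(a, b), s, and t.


Euclidean algorithm on (833, 363) — divide until remainder is 0:
  833 = 2 · 363 + 107
  363 = 3 · 107 + 42
  107 = 2 · 42 + 23
  42 = 1 · 23 + 19
  23 = 1 · 19 + 4
  19 = 4 · 4 + 3
  4 = 1 · 3 + 1
  3 = 3 · 1 + 0
gcd(833, 363) = 1.
Track Bezout coefficients alongside the remainders: start with r₀ = 833 = a·1 + b·0 (s = 1, t = 0) and r₁ = 363 = a·0 + b·1 (s = 0, t = 1); each new remainder r_{k+1} = r_{k-1} − q_k·r_k inherits s_{k+1} = s_{k-1} − q_k·s_k, t_{k+1} = t_{k-1} − q_k·t_k, so r_k = a·s_k + b·t_k at every step:
  q = 2: r = 107, s = 1 − 2·0 = 1, t = 0 − 2·1 = -2  (check: 833·1 + 363·(-2) = 107)
  q = 3: r = 42, s = 0 − 3·1 = -3, t = 1 − 3·(-2) = 7  (check: 833·(-3) + 363·7 = 42)
  q = 2: r = 23, s = 1 − 2·(-3) = 7, t = -2 − 2·7 = -16  (check: 833·7 + 363·(-16) = 23)
  q = 1: r = 19, s = -3 − 1·7 = -10, t = 7 − 1·(-16) = 23  (check: 833·(-10) + 363·23 = 19)
  q = 1: r = 4, s = 7 − 1·(-10) = 17, t = -16 − 1·23 = -39  (check: 833·17 + 363·(-39) = 4)
  q = 4: r = 3, s = -10 − 4·17 = -78, t = 23 − 4·(-39) = 179  (check: 833·(-78) + 363·179 = 3)
  q = 1: r = 1, s = 17 − 1·(-78) = 95, t = -39 − 1·179 = -218  (check: 833·95 + 363·(-218) = 1)
The row with r = 1 (the gcd) gives the Bezout coefficients s = 95, t = -218.
Result: 833 · (95) + 363 · (-218) = 1.

gcd(833, 363) = 1; s = 95, t = -218 (check: 833·95 + 363·(-218) = 1).


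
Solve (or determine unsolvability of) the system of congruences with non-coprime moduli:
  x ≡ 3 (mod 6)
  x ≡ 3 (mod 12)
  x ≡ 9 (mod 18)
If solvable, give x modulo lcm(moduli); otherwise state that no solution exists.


Moduli 6, 12, 18 are not pairwise coprime, so CRT works modulo lcm(m_i) when all pairwise compatibility conditions hold.
Pairwise compatibility: gcd(m_i, m_j) must divide a_i - a_j for every pair.
Merge one congruence at a time:
  Start: x ≡ 3 (mod 6).
  Combine with x ≡ 3 (mod 12): gcd(6, 12) = 6; 3 - 3 = 0, which IS divisible by 6, so compatible.
    Write x = 3 + 6·t and substitute into x ≡ 3 (mod 12): 6·t ≡ 3 − 3 = 0 (mod 12).
    Divide the congruence (and modulus) by g = 6: 1·t ≡ 0 (mod 2).
    So t ≡ 0 (mod 2).
    Then x = 3 + 6·0 = 3, valid modulo lcm(6, 12) = 12: x ≡ 3 (mod 12).
  Combine with x ≡ 9 (mod 18): gcd(12, 18) = 6; 9 - 3 = 6, which IS divisible by 6, so compatible.
    Write x = 3 + 12·t and substitute into x ≡ 9 (mod 18): 12·t ≡ 9 − 3 = 6 (mod 18).
    Divide the congruence (and modulus) by g = 6: 2·t ≡ 1 (mod 3).
    The inverse of 2 mod 3 is 2 (since 2·2 = 4 = 1·3 + 1), so t ≡ 2·1 = 2 ≡ 2 (mod 3).
    Then x = 3 + 12·2 = 27, valid modulo lcm(12, 18) = 36: x ≡ 27 (mod 36).
Verify: 27 mod 6 = 3, 27 mod 12 = 3, 27 mod 18 = 9.

x ≡ 27 (mod 36).


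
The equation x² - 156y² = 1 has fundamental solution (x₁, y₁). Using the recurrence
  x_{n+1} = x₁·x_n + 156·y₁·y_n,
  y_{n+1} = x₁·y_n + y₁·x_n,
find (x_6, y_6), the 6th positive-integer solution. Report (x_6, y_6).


Step 1: Find the fundamental solution (x₁, y₁) of x² - 156y² = 1.
  Expand √156 as a continued fraction. a₀ = ⌊√156⌋ = 12; iterate m_{k+1} = d_k·a_k − m_k, d_{k+1} = (156 − m_{k+1}²)/d_k, a_{k+1} = ⌊(a₀ + m_{k+1})/d_{k+1}⌋ (starting m₀ = 0, d₀ = 1), with convergents p_k = a_k·p_{k-1} + p_{k-2}, q_k = a_k·q_{k-1} + q_{k-2} (p₋₁ = 1, q₋₁ = 0):
  k = 0: a₀ = 12; p₀/q₀ = 12/1; p₀² − 156·q₀² = 144 − 156 = -12.
  k = 1: m = 12, d = 12, a = ⌊(12 + 12)/12⌋ = 2; p/q = (2·12 + 1)/(2·1 + 0) = 25/2; p² − 156·q² = 625 − 624 = 1.
  The first convergent with p² − 156·q² = 1 gives the fundamental solution (x₁, y₁) = (25, 2).
Step 2: Apply the recurrence (x_{n+1}, y_{n+1}) = (x₁x_n + 156y₁y_n, x₁y_n + y₁x_n) repeatedly.
  From (x_1, y_1) = (25, 2): x_2 = 25·25 + 156·2·2 = 1249; y_2 = 25·2 + 2·25 = 100.
  From (x_2, y_2) = (1249, 100): x_3 = 25·1249 + 156·2·100 = 62425; y_3 = 25·100 + 2·1249 = 4998.
  From (x_3, y_3) = (62425, 4998): x_4 = 25·62425 + 156·2·4998 = 3120001; y_4 = 25·4998 + 2·62425 = 249800.
  From (x_4, y_4) = (3120001, 249800): x_5 = 25·3120001 + 156·2·249800 = 155937625; y_5 = 25·249800 + 2·3120001 = 12485002.
  From (x_5, y_5) = (155937625, 12485002): x_6 = 25·155937625 + 156·2·12485002 = 7793761249; y_6 = 25·12485002 + 2·155937625 = 624000300.
Step 3: Verify x_6² - 156·y_6² = 60742714406414040001 - 60742714406414040000 = 1 (should be 1). ✓

(x_1, y_1) = (25, 2); (x_6, y_6) = (7793761249, 624000300).


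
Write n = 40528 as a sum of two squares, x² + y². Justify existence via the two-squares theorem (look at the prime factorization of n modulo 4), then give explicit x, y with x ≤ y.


Step 1: Factor n = 40528 = 2^4 · 17 · 149.
Step 2: Check the mod-4 condition on each prime factor: 2 = 2 (special); 17 ≡ 1 (mod 4), exponent 1; 149 ≡ 1 (mod 4), exponent 1.
All primes ≡ 3 (mod 4) appear to even exponent (or don't appear), so by the two-squares theorem n IS expressible as a sum of two squares.
Step 3: Build a representation. Group n = k² · m with k = 4 and m = 17 · 149 = 2533 (a product of primes ≡ 1 (mod 4)); a representation of m scales to one of n via (k·x)² + (k·y)² = k²(x² + y²). Each prime p ≡ 1 (mod 4) is itself a sum of two squares; find a² by testing p − a² for a perfect square:
  17: 17 − 1² = 16 = 4² ⇒ 17 = 1² + 4².
  149: 149 − 1² = 148, 149 − 2² = 145, 149 − 3² = 140, 149 − 4² = 133, 149 − 5² = 124, 149 − 6² = 113, 149 − 7² = 100 = 10² ⇒ 149 = 7² + 10².
  Combine using the Brahmagupta–Fibonacci identity (a² + b²)(c² + d²) = (ac − bd)² + (ad + bc)² = (ac + bd)² + (ad − bc)²:
  17 · 149 = 2533: from (1² + 4²)(7² + 10²), take (1·7 − 4·10, 1·10 + 4·7) = (7 − 40, 10 + 28) = (-33, 38); dropping signs (only squares matter) gives (33, 38); check 33² + 38² = 1089 + 1444 = 2533 ✓.
  Scale by k = 4: (4·33, 4·38) = (132, 152).
Step 4: Order so x ≤ y and verify: 132² + 152² = 17424 + 23104 = 40528 = n. ✓

n = 40528 = 132² + 152² (one valid representation with x ≤ y).


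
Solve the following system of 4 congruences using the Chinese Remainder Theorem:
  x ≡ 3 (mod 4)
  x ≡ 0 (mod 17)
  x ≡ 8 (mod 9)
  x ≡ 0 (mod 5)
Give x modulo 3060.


Product of moduli M = 4 · 17 · 9 · 5 = 3060.
Merge one congruence at a time:
  Start: x ≡ 3 (mod 4).
  Combine with x ≡ 0 (mod 17); new modulus lcm = 68.
    Write x = 3 + 4·t and substitute into x ≡ 0 (mod 17): 4·t ≡ 0 − 3 = -3 (mod 17).
    Reduce coefficients mod 17: 4·t ≡ 14 (mod 17).
    The inverse of 4 mod 17 is 13 (since 4·13 = 52 = 3·17 + 1), so t ≡ 13·14 = 182 ≡ 12 (mod 17).
    Then x = 3 + 4·12 = 51, valid modulo lcm(4, 17) = 68: x ≡ 51 (mod 68).
  Combine with x ≡ 8 (mod 9); new modulus lcm = 612.
    Write x = 51 + 68·t and substitute into x ≡ 8 (mod 9): 68·t ≡ 8 − 51 = -43 (mod 9).
    Reduce coefficients mod 9: 5·t ≡ 2 (mod 9).
    The inverse of 5 mod 9 is 2 (since 5·2 = 10 = 1·9 + 1), so t ≡ 2·2 = 4 ≡ 4 (mod 9).
    Then x = 51 + 68·4 = 323, valid modulo lcm(68, 9) = 612: x ≡ 323 (mod 612).
  Combine with x ≡ 0 (mod 5); new modulus lcm = 3060.
    Write x = 323 + 612·t and substitute into x ≡ 0 (mod 5): 612·t ≡ 0 − 323 = -323 (mod 5).
    Reduce coefficients mod 5: 2·t ≡ 2 (mod 5).
    The inverse of 2 mod 5 is 3 (since 2·3 = 6 = 1·5 + 1), so t ≡ 3·2 = 6 ≡ 1 (mod 5).
    Then x = 323 + 612·1 = 935, valid modulo lcm(612, 5) = 3060: x ≡ 935 (mod 3060).
Verify against each original: 935 mod 4 = 3, 935 mod 17 = 0, 935 mod 9 = 8, 935 mod 5 = 0.

x ≡ 935 (mod 3060).


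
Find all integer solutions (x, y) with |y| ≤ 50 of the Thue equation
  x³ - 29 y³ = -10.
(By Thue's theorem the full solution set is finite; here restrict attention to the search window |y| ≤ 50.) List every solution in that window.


The equation is x³ - 29y³ = -10. For fixed y, x³ = 29·y³ − 10, so a solution requires the RHS to be a perfect cube.
Strategy: iterate y from -50 to 50, compute RHS = 29·y³ − 10, and check whether it is a (positive or negative) perfect cube.
Check small values of y:
  y = 0: RHS = -10 is not a perfect cube.
  y = 1: RHS = 19 is not a perfect cube.
  y = -1: RHS = -39 is not a perfect cube.
  y = 2: RHS = 222 is not a perfect cube.
  y = -2: RHS = -242 is not a perfect cube.
  y = 3: RHS = 773 is not a perfect cube.
  y = -3: RHS = -793 is not a perfect cube.
Continuing the search up to |y| = 50 finds no solutions either.
No (x, y) in the scanned range satisfies the equation.

No integer solutions with |y| ≤ 50.


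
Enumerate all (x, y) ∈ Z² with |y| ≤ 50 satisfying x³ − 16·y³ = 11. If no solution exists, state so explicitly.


The equation is x³ - 16y³ = 11. For fixed y, x³ = 16·y³ + 11, so a solution requires the RHS to be a perfect cube.
Strategy: iterate y from -50 to 50, compute RHS = 16·y³ + 11, and check whether it is a (positive or negative) perfect cube.
Check small values of y:
  y = 0: RHS = 11 is not a perfect cube.
  y = 1: RHS = 27 = (3)³ ⇒ x = 3 works.
  y = -1: RHS = -5 is not a perfect cube.
  y = 2: RHS = 139 is not a perfect cube.
  y = -2: RHS = -117 is not a perfect cube.
  y = 3: RHS = 443 is not a perfect cube.
  y = -3: RHS = -421 is not a perfect cube.
Continuing the search up to |y| = 50 finds no further solutions beyond those listed.
Collected solutions: (3, 1).

Solutions (with |y| ≤ 50): (3, 1).


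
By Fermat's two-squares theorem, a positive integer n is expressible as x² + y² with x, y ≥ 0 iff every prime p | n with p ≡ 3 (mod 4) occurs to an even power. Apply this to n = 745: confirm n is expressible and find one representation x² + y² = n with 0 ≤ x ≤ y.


Step 1: Factor n = 745 = 5 · 149.
Step 2: Check the mod-4 condition on each prime factor: 5 ≡ 1 (mod 4), exponent 1; 149 ≡ 1 (mod 4), exponent 1.
All primes ≡ 3 (mod 4) appear to even exponent (or don't appear), so by the two-squares theorem n IS expressible as a sum of two squares.
Step 3: Build a representation. Here n = 5 · 149 is a product of primes ≡ 1 (mod 4). Each prime p ≡ 1 (mod 4) is itself a sum of two squares; find a² by testing p − a² for a perfect square:
  5: 5 − 1² = 4 = 2² ⇒ 5 = 1² + 2².
  149: 149 − 1² = 148, 149 − 2² = 145, 149 − 3² = 140, 149 − 4² = 133, 149 − 5² = 124, 149 − 6² = 113, 149 − 7² = 100 = 10² ⇒ 149 = 7² + 10².
  Combine using the Brahmagupta–Fibonacci identity (a² + b²)(c² + d²) = (ac − bd)² + (ad + bc)² = (ac + bd)² + (ad − bc)²:
  5 · 149 = 745: from (1² + 2²)(7² + 10²), take (1·7 − 2·10, 1·10 + 2·7) = (7 − 20, 10 + 14) = (-13, 24); dropping signs (only squares matter) gives (13, 24); check 13² + 24² = 169 + 576 = 745 ✓.
Step 4: Order so x ≤ y and verify: 13² + 24² = 169 + 576 = 745 = n. ✓

n = 745 = 13² + 24² (one valid representation with x ≤ y).


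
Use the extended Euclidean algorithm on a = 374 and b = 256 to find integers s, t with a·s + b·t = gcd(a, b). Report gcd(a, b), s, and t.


Euclidean algorithm on (374, 256) — divide until remainder is 0:
  374 = 1 · 256 + 118
  256 = 2 · 118 + 20
  118 = 5 · 20 + 18
  20 = 1 · 18 + 2
  18 = 9 · 2 + 0
gcd(374, 256) = 2.
Track Bezout coefficients alongside the remainders: start with r₀ = 374 = a·1 + b·0 (s = 1, t = 0) and r₁ = 256 = a·0 + b·1 (s = 0, t = 1); each new remainder r_{k+1} = r_{k-1} − q_k·r_k inherits s_{k+1} = s_{k-1} − q_k·s_k, t_{k+1} = t_{k-1} − q_k·t_k, so r_k = a·s_k + b·t_k at every step:
  q = 1: r = 118, s = 1 − 1·0 = 1, t = 0 − 1·1 = -1  (check: 374·1 + 256·(-1) = 118)
  q = 2: r = 20, s = 0 − 2·1 = -2, t = 1 − 2·(-1) = 3  (check: 374·(-2) + 256·3 = 20)
  q = 5: r = 18, s = 1 − 5·(-2) = 11, t = -1 − 5·3 = -16  (check: 374·11 + 256·(-16) = 18)
  q = 1: r = 2, s = -2 − 1·11 = -13, t = 3 − 1·(-16) = 19  (check: 374·(-13) + 256·19 = 2)
The row with r = 2 (the gcd) gives the Bezout coefficients s = -13, t = 19.
Result: 374 · (-13) + 256 · (19) = 2.

gcd(374, 256) = 2; s = -13, t = 19 (check: 374·(-13) + 256·19 = 2).


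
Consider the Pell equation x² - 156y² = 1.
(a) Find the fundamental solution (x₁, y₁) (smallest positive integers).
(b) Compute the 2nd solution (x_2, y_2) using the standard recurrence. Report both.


Step 1: Find the fundamental solution (x₁, y₁) of x² - 156y² = 1.
  Expand √156 as a continued fraction. a₀ = ⌊√156⌋ = 12; iterate m_{k+1} = d_k·a_k − m_k, d_{k+1} = (156 − m_{k+1}²)/d_k, a_{k+1} = ⌊(a₀ + m_{k+1})/d_{k+1}⌋ (starting m₀ = 0, d₀ = 1), with convergents p_k = a_k·p_{k-1} + p_{k-2}, q_k = a_k·q_{k-1} + q_{k-2} (p₋₁ = 1, q₋₁ = 0):
  k = 0: a₀ = 12; p₀/q₀ = 12/1; p₀² − 156·q₀² = 144 − 156 = -12.
  k = 1: m = 12, d = 12, a = ⌊(12 + 12)/12⌋ = 2; p/q = (2·12 + 1)/(2·1 + 0) = 25/2; p² − 156·q² = 625 − 624 = 1.
  The first convergent with p² − 156·q² = 1 gives the fundamental solution (x₁, y₁) = (25, 2).
Step 2: Apply the recurrence (x_{n+1}, y_{n+1}) = (x₁x_n + 156y₁y_n, x₁y_n + y₁x_n) repeatedly.
  From (x_1, y_1) = (25, 2): x_2 = 25·25 + 156·2·2 = 1249; y_2 = 25·2 + 2·25 = 100.
Step 3: Verify x_2² - 156·y_2² = 1560001 - 1560000 = 1 (should be 1). ✓

(x_1, y_1) = (25, 2); (x_2, y_2) = (1249, 100).


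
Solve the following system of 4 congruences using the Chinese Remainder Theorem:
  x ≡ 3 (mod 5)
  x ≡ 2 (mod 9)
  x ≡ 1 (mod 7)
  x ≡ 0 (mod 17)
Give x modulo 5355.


Product of moduli M = 5 · 9 · 7 · 17 = 5355.
Merge one congruence at a time:
  Start: x ≡ 3 (mod 5).
  Combine with x ≡ 2 (mod 9); new modulus lcm = 45.
    Write x = 3 + 5·t and substitute into x ≡ 2 (mod 9): 5·t ≡ 2 − 3 = -1 (mod 9).
    Reduce coefficients mod 9: 5·t ≡ 8 (mod 9).
    The inverse of 5 mod 9 is 2 (since 5·2 = 10 = 1·9 + 1), so t ≡ 2·8 = 16 ≡ 7 (mod 9).
    Then x = 3 + 5·7 = 38, valid modulo lcm(5, 9) = 45: x ≡ 38 (mod 45).
  Combine with x ≡ 1 (mod 7); new modulus lcm = 315.
    Write x = 38 + 45·t and substitute into x ≡ 1 (mod 7): 45·t ≡ 1 − 38 = -37 (mod 7).
    Reduce coefficients mod 7: 3·t ≡ 5 (mod 7).
    The inverse of 3 mod 7 is 5 (since 3·5 = 15 = 2·7 + 1), so t ≡ 5·5 = 25 ≡ 4 (mod 7).
    Then x = 38 + 45·4 = 218, valid modulo lcm(45, 7) = 315: x ≡ 218 (mod 315).
  Combine with x ≡ 0 (mod 17); new modulus lcm = 5355.
    Write x = 218 + 315·t and substitute into x ≡ 0 (mod 17): 315·t ≡ 0 − 218 = -218 (mod 17).
    Reduce coefficients mod 17: 9·t ≡ 3 (mod 17).
    The inverse of 9 mod 17 is 2 (since 9·2 = 18 = 1·17 + 1), so t ≡ 2·3 = 6 ≡ 6 (mod 17).
    Then x = 218 + 315·6 = 2108, valid modulo lcm(315, 17) = 5355: x ≡ 2108 (mod 5355).
Verify against each original: 2108 mod 5 = 3, 2108 mod 9 = 2, 2108 mod 7 = 1, 2108 mod 17 = 0.

x ≡ 2108 (mod 5355).


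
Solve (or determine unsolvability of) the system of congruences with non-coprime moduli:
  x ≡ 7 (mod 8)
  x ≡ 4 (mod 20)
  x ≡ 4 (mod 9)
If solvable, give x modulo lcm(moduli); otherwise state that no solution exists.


Moduli 8, 20, 9 are not pairwise coprime, so CRT works modulo lcm(m_i) when all pairwise compatibility conditions hold.
Pairwise compatibility: gcd(m_i, m_j) must divide a_i - a_j for every pair.
Merge one congruence at a time:
  Start: x ≡ 7 (mod 8).
  Combine with x ≡ 4 (mod 20): gcd(8, 20) = 4, and 4 - 7 = -3 is NOT divisible by 4.
    ⇒ system is inconsistent (no integer solution).

No solution (the system is inconsistent).


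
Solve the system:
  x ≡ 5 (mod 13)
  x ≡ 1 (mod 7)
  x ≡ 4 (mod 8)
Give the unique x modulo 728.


Moduli 13, 7, 8 are pairwise coprime; by CRT there is a unique solution modulo M = 13 · 7 · 8 = 728.
Solve pairwise, accumulating the modulus:
  Start with x ≡ 5 (mod 13).
  Combine with x ≡ 1 (mod 7): since gcd(13, 7) = 1, we get a unique residue mod 91.
    Write x = 5 + 13·t and substitute into x ≡ 1 (mod 7): 13·t ≡ 1 − 5 = -4 (mod 7).
    Reduce coefficients mod 7: 6·t ≡ 3 (mod 7).
    The inverse of 6 mod 7 is 6 (since 6·6 = 36 = 5·7 + 1), so t ≡ 6·3 = 18 ≡ 4 (mod 7).
    Then x = 5 + 13·4 = 57, valid modulo lcm(13, 7) = 91: x ≡ 57 (mod 91).
  Combine with x ≡ 4 (mod 8): since gcd(91, 8) = 1, we get a unique residue mod 728.
    Write x = 57 + 91·t and substitute into x ≡ 4 (mod 8): 91·t ≡ 4 − 57 = -53 (mod 8).
    Reduce coefficients mod 8: 3·t ≡ 3 (mod 8).
    The inverse of 3 mod 8 is 3 (since 3·3 = 9 = 1·8 + 1), so t ≡ 3·3 = 9 ≡ 1 (mod 8).
    Then x = 57 + 91·1 = 148, valid modulo lcm(91, 8) = 728: x ≡ 148 (mod 728).
Verify: 148 mod 13 = 5 ✓, 148 mod 7 = 1 ✓, 148 mod 8 = 4 ✓.

x ≡ 148 (mod 728).


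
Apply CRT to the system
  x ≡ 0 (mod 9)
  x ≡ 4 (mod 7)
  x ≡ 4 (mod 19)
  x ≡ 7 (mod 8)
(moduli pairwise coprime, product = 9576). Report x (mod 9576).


Product of moduli M = 9 · 7 · 19 · 8 = 9576.
Merge one congruence at a time:
  Start: x ≡ 0 (mod 9).
  Combine with x ≡ 4 (mod 7); new modulus lcm = 63.
    Write x = 0 + 9·t and substitute into x ≡ 4 (mod 7): 9·t ≡ 4 − 0 = 4 (mod 7).
    Reduce coefficients mod 7: 2·t ≡ 4 (mod 7).
    The inverse of 2 mod 7 is 4 (since 2·4 = 8 = 1·7 + 1), so t ≡ 4·4 = 16 ≡ 2 (mod 7).
    Then x = 0 + 9·2 = 18, valid modulo lcm(9, 7) = 63: x ≡ 18 (mod 63).
  Combine with x ≡ 4 (mod 19); new modulus lcm = 1197.
    Write x = 18 + 63·t and substitute into x ≡ 4 (mod 19): 63·t ≡ 4 − 18 = -14 (mod 19).
    Reduce coefficients mod 19: 6·t ≡ 5 (mod 19).
    The inverse of 6 mod 19 is 16 (since 6·16 = 96 = 5·19 + 1), so t ≡ 16·5 = 80 ≡ 4 (mod 19).
    Then x = 18 + 63·4 = 270, valid modulo lcm(63, 19) = 1197: x ≡ 270 (mod 1197).
  Combine with x ≡ 7 (mod 8); new modulus lcm = 9576.
    Write x = 270 + 1197·t and substitute into x ≡ 7 (mod 8): 1197·t ≡ 7 − 270 = -263 (mod 8).
    Reduce coefficients mod 8: 5·t ≡ 1 (mod 8).
    The inverse of 5 mod 8 is 5 (since 5·5 = 25 = 3·8 + 1), so t ≡ 5·1 = 5 ≡ 5 (mod 8).
    Then x = 270 + 1197·5 = 6255, valid modulo lcm(1197, 8) = 9576: x ≡ 6255 (mod 9576).
Verify against each original: 6255 mod 9 = 0, 6255 mod 7 = 4, 6255 mod 19 = 4, 6255 mod 8 = 7.

x ≡ 6255 (mod 9576).


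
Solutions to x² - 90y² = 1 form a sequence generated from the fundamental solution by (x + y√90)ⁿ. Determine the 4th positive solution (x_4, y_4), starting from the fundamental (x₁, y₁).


Step 1: Find the fundamental solution (x₁, y₁) of x² - 90y² = 1.
  Expand √90 as a continued fraction. a₀ = ⌊√90⌋ = 9; iterate m_{k+1} = d_k·a_k − m_k, d_{k+1} = (90 − m_{k+1}²)/d_k, a_{k+1} = ⌊(a₀ + m_{k+1})/d_{k+1}⌋ (starting m₀ = 0, d₀ = 1), with convergents p_k = a_k·p_{k-1} + p_{k-2}, q_k = a_k·q_{k-1} + q_{k-2} (p₋₁ = 1, q₋₁ = 0):
  k = 0: a₀ = 9; p₀/q₀ = 9/1; p₀² − 90·q₀² = 81 − 90 = -9.
  k = 1: m = 9, d = 9, a = ⌊(9 + 9)/9⌋ = 2; p/q = (2·9 + 1)/(2·1 + 0) = 19/2; p² − 90·q² = 361 − 360 = 1.
  The first convergent with p² − 90·q² = 1 gives the fundamental solution (x₁, y₁) = (19, 2).
Step 2: Apply the recurrence (x_{n+1}, y_{n+1}) = (x₁x_n + 90y₁y_n, x₁y_n + y₁x_n) repeatedly.
  From (x_1, y_1) = (19, 2): x_2 = 19·19 + 90·2·2 = 721; y_2 = 19·2 + 2·19 = 76.
  From (x_2, y_2) = (721, 76): x_3 = 19·721 + 90·2·76 = 27379; y_3 = 19·76 + 2·721 = 2886.
  From (x_3, y_3) = (27379, 2886): x_4 = 19·27379 + 90·2·2886 = 1039681; y_4 = 19·2886 + 2·27379 = 109592.
Step 3: Verify x_4² - 90·y_4² = 1080936581761 - 1080936581760 = 1 (should be 1). ✓

(x_1, y_1) = (19, 2); (x_4, y_4) = (1039681, 109592).
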